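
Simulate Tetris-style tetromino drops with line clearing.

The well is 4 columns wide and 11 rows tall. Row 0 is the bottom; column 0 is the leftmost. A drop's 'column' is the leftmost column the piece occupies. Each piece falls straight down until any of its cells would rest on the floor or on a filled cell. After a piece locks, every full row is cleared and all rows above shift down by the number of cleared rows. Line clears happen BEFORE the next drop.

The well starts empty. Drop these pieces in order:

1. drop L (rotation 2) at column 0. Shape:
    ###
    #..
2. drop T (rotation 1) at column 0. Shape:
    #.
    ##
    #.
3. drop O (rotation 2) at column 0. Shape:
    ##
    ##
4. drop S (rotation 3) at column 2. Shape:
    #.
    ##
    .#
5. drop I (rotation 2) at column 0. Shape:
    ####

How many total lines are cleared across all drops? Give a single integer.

Drop 1: L rot2 at col 0 lands with bottom-row=0; cleared 0 line(s) (total 0); column heights now [2 2 2 0], max=2
Drop 2: T rot1 at col 0 lands with bottom-row=2; cleared 0 line(s) (total 0); column heights now [5 4 2 0], max=5
Drop 3: O rot2 at col 0 lands with bottom-row=5; cleared 0 line(s) (total 0); column heights now [7 7 2 0], max=7
Drop 4: S rot3 at col 2 lands with bottom-row=1; cleared 1 line(s) (total 1); column heights now [6 6 3 2], max=6
Drop 5: I rot2 at col 0 lands with bottom-row=6; cleared 1 line(s) (total 2); column heights now [6 6 3 2], max=6

Answer: 2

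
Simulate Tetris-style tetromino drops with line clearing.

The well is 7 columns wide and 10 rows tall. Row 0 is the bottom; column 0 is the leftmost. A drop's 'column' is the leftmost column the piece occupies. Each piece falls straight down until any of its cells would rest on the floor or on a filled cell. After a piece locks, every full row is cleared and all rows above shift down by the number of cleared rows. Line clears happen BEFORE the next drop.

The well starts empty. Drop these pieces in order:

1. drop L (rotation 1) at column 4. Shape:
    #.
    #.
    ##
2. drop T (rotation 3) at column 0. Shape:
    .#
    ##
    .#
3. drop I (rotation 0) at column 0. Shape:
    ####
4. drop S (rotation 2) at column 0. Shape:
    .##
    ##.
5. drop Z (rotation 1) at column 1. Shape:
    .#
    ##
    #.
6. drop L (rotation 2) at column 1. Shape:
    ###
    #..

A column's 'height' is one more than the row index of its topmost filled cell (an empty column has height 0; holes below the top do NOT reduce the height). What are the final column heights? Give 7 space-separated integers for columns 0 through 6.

Drop 1: L rot1 at col 4 lands with bottom-row=0; cleared 0 line(s) (total 0); column heights now [0 0 0 0 3 1 0], max=3
Drop 2: T rot3 at col 0 lands with bottom-row=0; cleared 0 line(s) (total 0); column heights now [2 3 0 0 3 1 0], max=3
Drop 3: I rot0 at col 0 lands with bottom-row=3; cleared 0 line(s) (total 0); column heights now [4 4 4 4 3 1 0], max=4
Drop 4: S rot2 at col 0 lands with bottom-row=4; cleared 0 line(s) (total 0); column heights now [5 6 6 4 3 1 0], max=6
Drop 5: Z rot1 at col 1 lands with bottom-row=6; cleared 0 line(s) (total 0); column heights now [5 8 9 4 3 1 0], max=9
Drop 6: L rot2 at col 1 lands with bottom-row=8; cleared 0 line(s) (total 0); column heights now [5 10 10 10 3 1 0], max=10

Answer: 5 10 10 10 3 1 0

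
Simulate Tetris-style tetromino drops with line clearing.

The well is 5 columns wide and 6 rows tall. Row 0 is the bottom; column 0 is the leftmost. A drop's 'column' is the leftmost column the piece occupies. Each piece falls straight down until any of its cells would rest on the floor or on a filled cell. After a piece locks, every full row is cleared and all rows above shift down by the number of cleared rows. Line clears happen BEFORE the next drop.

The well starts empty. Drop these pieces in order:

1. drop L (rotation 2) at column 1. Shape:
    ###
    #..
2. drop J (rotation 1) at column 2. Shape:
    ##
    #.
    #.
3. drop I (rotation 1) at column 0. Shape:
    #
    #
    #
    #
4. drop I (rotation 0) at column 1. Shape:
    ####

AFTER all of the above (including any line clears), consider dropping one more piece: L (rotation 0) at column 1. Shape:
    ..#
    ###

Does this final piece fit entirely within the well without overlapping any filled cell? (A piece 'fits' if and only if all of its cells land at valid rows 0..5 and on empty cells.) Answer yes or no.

Answer: no

Derivation:
Drop 1: L rot2 at col 1 lands with bottom-row=0; cleared 0 line(s) (total 0); column heights now [0 2 2 2 0], max=2
Drop 2: J rot1 at col 2 lands with bottom-row=2; cleared 0 line(s) (total 0); column heights now [0 2 5 5 0], max=5
Drop 3: I rot1 at col 0 lands with bottom-row=0; cleared 0 line(s) (total 0); column heights now [4 2 5 5 0], max=5
Drop 4: I rot0 at col 1 lands with bottom-row=5; cleared 0 line(s) (total 0); column heights now [4 6 6 6 6], max=6
Test piece L rot0 at col 1 (width 3): heights before test = [4 6 6 6 6]; fits = False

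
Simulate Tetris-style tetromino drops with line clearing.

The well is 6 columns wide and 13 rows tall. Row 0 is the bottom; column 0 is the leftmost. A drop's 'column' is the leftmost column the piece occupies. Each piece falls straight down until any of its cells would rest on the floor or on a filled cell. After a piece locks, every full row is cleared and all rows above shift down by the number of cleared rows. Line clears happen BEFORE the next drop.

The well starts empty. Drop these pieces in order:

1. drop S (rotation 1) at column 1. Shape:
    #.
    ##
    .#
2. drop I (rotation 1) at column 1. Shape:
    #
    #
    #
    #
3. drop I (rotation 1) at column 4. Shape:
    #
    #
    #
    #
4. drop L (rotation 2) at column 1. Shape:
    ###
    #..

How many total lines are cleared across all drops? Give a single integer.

Answer: 0

Derivation:
Drop 1: S rot1 at col 1 lands with bottom-row=0; cleared 0 line(s) (total 0); column heights now [0 3 2 0 0 0], max=3
Drop 2: I rot1 at col 1 lands with bottom-row=3; cleared 0 line(s) (total 0); column heights now [0 7 2 0 0 0], max=7
Drop 3: I rot1 at col 4 lands with bottom-row=0; cleared 0 line(s) (total 0); column heights now [0 7 2 0 4 0], max=7
Drop 4: L rot2 at col 1 lands with bottom-row=7; cleared 0 line(s) (total 0); column heights now [0 9 9 9 4 0], max=9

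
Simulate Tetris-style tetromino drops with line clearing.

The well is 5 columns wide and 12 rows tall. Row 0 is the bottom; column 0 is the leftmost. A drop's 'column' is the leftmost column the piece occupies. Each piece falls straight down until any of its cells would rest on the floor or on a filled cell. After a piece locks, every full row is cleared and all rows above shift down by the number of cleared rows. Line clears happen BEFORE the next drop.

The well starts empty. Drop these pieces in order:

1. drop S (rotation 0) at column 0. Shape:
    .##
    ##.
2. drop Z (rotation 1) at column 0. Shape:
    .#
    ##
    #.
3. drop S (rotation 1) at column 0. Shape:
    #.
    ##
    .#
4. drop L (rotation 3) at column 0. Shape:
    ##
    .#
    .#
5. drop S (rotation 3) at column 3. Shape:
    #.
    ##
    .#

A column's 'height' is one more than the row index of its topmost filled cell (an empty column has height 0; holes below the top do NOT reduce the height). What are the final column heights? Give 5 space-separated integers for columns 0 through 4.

Answer: 8 8 0 2 1

Derivation:
Drop 1: S rot0 at col 0 lands with bottom-row=0; cleared 0 line(s) (total 0); column heights now [1 2 2 0 0], max=2
Drop 2: Z rot1 at col 0 lands with bottom-row=1; cleared 0 line(s) (total 0); column heights now [3 4 2 0 0], max=4
Drop 3: S rot1 at col 0 lands with bottom-row=4; cleared 0 line(s) (total 0); column heights now [7 6 2 0 0], max=7
Drop 4: L rot3 at col 0 lands with bottom-row=6; cleared 0 line(s) (total 0); column heights now [9 9 2 0 0], max=9
Drop 5: S rot3 at col 3 lands with bottom-row=0; cleared 1 line(s) (total 1); column heights now [8 8 0 2 1], max=8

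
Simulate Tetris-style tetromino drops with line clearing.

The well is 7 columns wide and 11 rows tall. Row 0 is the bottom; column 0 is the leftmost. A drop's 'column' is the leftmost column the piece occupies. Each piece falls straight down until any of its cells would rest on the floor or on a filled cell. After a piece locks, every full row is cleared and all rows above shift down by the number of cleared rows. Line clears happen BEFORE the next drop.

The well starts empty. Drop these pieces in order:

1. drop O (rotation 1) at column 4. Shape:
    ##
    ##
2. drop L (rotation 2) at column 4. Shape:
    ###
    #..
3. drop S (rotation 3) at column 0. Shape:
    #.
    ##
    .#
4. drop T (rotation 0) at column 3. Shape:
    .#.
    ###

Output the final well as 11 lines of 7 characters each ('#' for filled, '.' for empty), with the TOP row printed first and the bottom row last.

Drop 1: O rot1 at col 4 lands with bottom-row=0; cleared 0 line(s) (total 0); column heights now [0 0 0 0 2 2 0], max=2
Drop 2: L rot2 at col 4 lands with bottom-row=2; cleared 0 line(s) (total 0); column heights now [0 0 0 0 4 4 4], max=4
Drop 3: S rot3 at col 0 lands with bottom-row=0; cleared 0 line(s) (total 0); column heights now [3 2 0 0 4 4 4], max=4
Drop 4: T rot0 at col 3 lands with bottom-row=4; cleared 0 line(s) (total 0); column heights now [3 2 0 5 6 5 4], max=6

Answer: .......
.......
.......
.......
.......
....#..
...###.
....###
#...#..
##..##.
.#..##.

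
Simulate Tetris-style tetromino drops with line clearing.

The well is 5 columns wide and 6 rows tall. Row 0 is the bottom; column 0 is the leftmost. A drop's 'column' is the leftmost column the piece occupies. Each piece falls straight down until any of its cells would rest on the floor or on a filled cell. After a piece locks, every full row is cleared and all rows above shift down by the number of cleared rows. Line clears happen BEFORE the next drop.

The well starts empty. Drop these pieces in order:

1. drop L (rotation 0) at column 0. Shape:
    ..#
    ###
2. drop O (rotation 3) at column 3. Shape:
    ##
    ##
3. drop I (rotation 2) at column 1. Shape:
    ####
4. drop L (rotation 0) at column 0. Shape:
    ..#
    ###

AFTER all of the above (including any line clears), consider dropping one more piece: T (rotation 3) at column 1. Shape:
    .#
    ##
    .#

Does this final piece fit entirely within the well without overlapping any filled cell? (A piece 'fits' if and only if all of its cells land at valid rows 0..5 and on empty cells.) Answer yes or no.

Drop 1: L rot0 at col 0 lands with bottom-row=0; cleared 0 line(s) (total 0); column heights now [1 1 2 0 0], max=2
Drop 2: O rot3 at col 3 lands with bottom-row=0; cleared 1 line(s) (total 1); column heights now [0 0 1 1 1], max=1
Drop 3: I rot2 at col 1 lands with bottom-row=1; cleared 0 line(s) (total 1); column heights now [0 2 2 2 2], max=2
Drop 4: L rot0 at col 0 lands with bottom-row=2; cleared 0 line(s) (total 1); column heights now [3 3 4 2 2], max=4
Test piece T rot3 at col 1 (width 2): heights before test = [3 3 4 2 2]; fits = False

Answer: no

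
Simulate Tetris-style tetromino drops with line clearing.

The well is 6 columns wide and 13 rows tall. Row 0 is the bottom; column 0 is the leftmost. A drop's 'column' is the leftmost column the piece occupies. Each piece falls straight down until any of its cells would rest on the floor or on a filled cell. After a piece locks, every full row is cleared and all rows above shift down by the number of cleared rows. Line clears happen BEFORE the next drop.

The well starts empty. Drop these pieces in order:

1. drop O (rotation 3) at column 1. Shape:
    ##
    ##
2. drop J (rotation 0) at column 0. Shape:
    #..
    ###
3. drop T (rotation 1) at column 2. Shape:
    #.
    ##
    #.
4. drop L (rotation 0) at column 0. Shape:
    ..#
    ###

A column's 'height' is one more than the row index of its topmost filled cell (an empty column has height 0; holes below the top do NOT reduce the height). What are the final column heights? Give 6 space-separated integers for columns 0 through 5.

Answer: 7 7 8 5 0 0

Derivation:
Drop 1: O rot3 at col 1 lands with bottom-row=0; cleared 0 line(s) (total 0); column heights now [0 2 2 0 0 0], max=2
Drop 2: J rot0 at col 0 lands with bottom-row=2; cleared 0 line(s) (total 0); column heights now [4 3 3 0 0 0], max=4
Drop 3: T rot1 at col 2 lands with bottom-row=3; cleared 0 line(s) (total 0); column heights now [4 3 6 5 0 0], max=6
Drop 4: L rot0 at col 0 lands with bottom-row=6; cleared 0 line(s) (total 0); column heights now [7 7 8 5 0 0], max=8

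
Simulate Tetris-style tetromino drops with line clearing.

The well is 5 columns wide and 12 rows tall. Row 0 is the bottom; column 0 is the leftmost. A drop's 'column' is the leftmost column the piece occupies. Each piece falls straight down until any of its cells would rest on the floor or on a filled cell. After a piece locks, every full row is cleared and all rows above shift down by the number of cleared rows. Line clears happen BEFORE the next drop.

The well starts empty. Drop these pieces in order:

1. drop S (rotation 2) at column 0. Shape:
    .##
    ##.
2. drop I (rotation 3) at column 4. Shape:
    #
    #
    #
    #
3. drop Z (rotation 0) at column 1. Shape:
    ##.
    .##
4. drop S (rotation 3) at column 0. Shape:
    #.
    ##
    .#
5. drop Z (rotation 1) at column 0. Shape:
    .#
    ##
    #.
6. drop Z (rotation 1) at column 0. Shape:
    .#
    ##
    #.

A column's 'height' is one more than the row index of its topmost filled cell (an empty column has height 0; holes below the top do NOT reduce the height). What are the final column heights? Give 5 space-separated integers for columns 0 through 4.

Answer: 11 12 4 3 4

Derivation:
Drop 1: S rot2 at col 0 lands with bottom-row=0; cleared 0 line(s) (total 0); column heights now [1 2 2 0 0], max=2
Drop 2: I rot3 at col 4 lands with bottom-row=0; cleared 0 line(s) (total 0); column heights now [1 2 2 0 4], max=4
Drop 3: Z rot0 at col 1 lands with bottom-row=2; cleared 0 line(s) (total 0); column heights now [1 4 4 3 4], max=4
Drop 4: S rot3 at col 0 lands with bottom-row=4; cleared 0 line(s) (total 0); column heights now [7 6 4 3 4], max=7
Drop 5: Z rot1 at col 0 lands with bottom-row=7; cleared 0 line(s) (total 0); column heights now [9 10 4 3 4], max=10
Drop 6: Z rot1 at col 0 lands with bottom-row=9; cleared 0 line(s) (total 0); column heights now [11 12 4 3 4], max=12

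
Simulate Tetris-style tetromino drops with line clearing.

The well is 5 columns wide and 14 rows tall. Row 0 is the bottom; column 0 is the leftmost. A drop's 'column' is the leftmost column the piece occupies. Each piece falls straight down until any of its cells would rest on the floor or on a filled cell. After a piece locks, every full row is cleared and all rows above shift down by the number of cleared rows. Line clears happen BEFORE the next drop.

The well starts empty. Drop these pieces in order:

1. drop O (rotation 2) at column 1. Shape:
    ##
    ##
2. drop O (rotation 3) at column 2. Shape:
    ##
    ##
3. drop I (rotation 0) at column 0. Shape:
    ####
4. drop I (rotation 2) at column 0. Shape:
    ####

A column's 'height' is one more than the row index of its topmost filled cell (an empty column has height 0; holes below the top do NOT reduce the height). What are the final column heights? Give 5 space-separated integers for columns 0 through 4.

Drop 1: O rot2 at col 1 lands with bottom-row=0; cleared 0 line(s) (total 0); column heights now [0 2 2 0 0], max=2
Drop 2: O rot3 at col 2 lands with bottom-row=2; cleared 0 line(s) (total 0); column heights now [0 2 4 4 0], max=4
Drop 3: I rot0 at col 0 lands with bottom-row=4; cleared 0 line(s) (total 0); column heights now [5 5 5 5 0], max=5
Drop 4: I rot2 at col 0 lands with bottom-row=5; cleared 0 line(s) (total 0); column heights now [6 6 6 6 0], max=6

Answer: 6 6 6 6 0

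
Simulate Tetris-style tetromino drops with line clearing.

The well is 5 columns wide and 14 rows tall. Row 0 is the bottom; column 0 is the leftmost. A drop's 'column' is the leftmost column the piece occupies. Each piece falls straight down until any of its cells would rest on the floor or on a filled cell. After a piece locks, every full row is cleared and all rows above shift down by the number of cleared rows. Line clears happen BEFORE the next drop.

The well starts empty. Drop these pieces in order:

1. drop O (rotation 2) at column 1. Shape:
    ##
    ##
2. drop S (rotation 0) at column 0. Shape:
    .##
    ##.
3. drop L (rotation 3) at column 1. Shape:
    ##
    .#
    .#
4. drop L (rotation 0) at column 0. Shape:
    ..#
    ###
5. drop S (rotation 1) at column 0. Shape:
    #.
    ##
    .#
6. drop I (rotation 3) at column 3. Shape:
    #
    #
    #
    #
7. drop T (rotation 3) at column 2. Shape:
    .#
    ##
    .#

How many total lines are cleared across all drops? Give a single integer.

Drop 1: O rot2 at col 1 lands with bottom-row=0; cleared 0 line(s) (total 0); column heights now [0 2 2 0 0], max=2
Drop 2: S rot0 at col 0 lands with bottom-row=2; cleared 0 line(s) (total 0); column heights now [3 4 4 0 0], max=4
Drop 3: L rot3 at col 1 lands with bottom-row=4; cleared 0 line(s) (total 0); column heights now [3 7 7 0 0], max=7
Drop 4: L rot0 at col 0 lands with bottom-row=7; cleared 0 line(s) (total 0); column heights now [8 8 9 0 0], max=9
Drop 5: S rot1 at col 0 lands with bottom-row=8; cleared 0 line(s) (total 0); column heights now [11 10 9 0 0], max=11
Drop 6: I rot3 at col 3 lands with bottom-row=0; cleared 0 line(s) (total 0); column heights now [11 10 9 4 0], max=11
Drop 7: T rot3 at col 2 lands with bottom-row=8; cleared 0 line(s) (total 0); column heights now [11 10 10 11 0], max=11

Answer: 0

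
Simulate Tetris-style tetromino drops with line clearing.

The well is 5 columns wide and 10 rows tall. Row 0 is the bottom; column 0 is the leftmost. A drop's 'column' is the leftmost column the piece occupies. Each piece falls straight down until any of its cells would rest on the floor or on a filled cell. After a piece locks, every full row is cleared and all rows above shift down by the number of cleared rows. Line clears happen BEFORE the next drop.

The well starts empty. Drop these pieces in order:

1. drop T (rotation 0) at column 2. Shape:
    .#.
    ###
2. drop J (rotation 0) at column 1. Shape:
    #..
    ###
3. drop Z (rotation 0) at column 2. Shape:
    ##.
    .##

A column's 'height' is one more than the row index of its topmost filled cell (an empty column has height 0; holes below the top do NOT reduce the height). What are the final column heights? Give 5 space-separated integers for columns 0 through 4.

Answer: 0 4 5 5 4

Derivation:
Drop 1: T rot0 at col 2 lands with bottom-row=0; cleared 0 line(s) (total 0); column heights now [0 0 1 2 1], max=2
Drop 2: J rot0 at col 1 lands with bottom-row=2; cleared 0 line(s) (total 0); column heights now [0 4 3 3 1], max=4
Drop 3: Z rot0 at col 2 lands with bottom-row=3; cleared 0 line(s) (total 0); column heights now [0 4 5 5 4], max=5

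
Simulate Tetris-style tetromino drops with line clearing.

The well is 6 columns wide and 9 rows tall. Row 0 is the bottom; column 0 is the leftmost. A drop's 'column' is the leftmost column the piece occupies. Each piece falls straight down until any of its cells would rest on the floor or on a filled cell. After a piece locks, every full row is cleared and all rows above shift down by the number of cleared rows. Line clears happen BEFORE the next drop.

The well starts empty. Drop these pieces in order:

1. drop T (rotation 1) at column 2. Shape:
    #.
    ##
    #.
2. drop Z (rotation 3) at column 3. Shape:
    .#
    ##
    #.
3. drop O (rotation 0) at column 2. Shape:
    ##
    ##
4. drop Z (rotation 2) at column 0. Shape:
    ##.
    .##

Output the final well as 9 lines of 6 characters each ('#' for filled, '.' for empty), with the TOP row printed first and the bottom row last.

Drop 1: T rot1 at col 2 lands with bottom-row=0; cleared 0 line(s) (total 0); column heights now [0 0 3 2 0 0], max=3
Drop 2: Z rot3 at col 3 lands with bottom-row=2; cleared 0 line(s) (total 0); column heights now [0 0 3 4 5 0], max=5
Drop 3: O rot0 at col 2 lands with bottom-row=4; cleared 0 line(s) (total 0); column heights now [0 0 6 6 5 0], max=6
Drop 4: Z rot2 at col 0 lands with bottom-row=6; cleared 0 line(s) (total 0); column heights now [8 8 7 6 5 0], max=8

Answer: ......
##....
.##...
..##..
..###.
...##.
..##..
..##..
..#...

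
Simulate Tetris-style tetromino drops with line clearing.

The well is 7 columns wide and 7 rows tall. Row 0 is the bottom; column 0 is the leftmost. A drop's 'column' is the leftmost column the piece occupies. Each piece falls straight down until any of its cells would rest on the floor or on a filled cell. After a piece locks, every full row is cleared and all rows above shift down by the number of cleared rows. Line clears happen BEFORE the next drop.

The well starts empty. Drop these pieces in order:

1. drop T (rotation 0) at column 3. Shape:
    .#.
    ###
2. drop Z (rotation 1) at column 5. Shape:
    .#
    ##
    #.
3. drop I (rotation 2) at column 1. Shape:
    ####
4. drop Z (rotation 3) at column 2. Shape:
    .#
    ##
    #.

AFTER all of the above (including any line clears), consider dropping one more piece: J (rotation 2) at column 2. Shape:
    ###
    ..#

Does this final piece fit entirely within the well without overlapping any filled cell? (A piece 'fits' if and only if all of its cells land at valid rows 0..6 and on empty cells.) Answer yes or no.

Drop 1: T rot0 at col 3 lands with bottom-row=0; cleared 0 line(s) (total 0); column heights now [0 0 0 1 2 1 0], max=2
Drop 2: Z rot1 at col 5 lands with bottom-row=1; cleared 0 line(s) (total 0); column heights now [0 0 0 1 2 3 4], max=4
Drop 3: I rot2 at col 1 lands with bottom-row=2; cleared 0 line(s) (total 0); column heights now [0 3 3 3 3 3 4], max=4
Drop 4: Z rot3 at col 2 lands with bottom-row=3; cleared 0 line(s) (total 0); column heights now [0 3 5 6 3 3 4], max=6
Test piece J rot2 at col 2 (width 3): heights before test = [0 3 5 6 3 3 4]; fits = True

Answer: yes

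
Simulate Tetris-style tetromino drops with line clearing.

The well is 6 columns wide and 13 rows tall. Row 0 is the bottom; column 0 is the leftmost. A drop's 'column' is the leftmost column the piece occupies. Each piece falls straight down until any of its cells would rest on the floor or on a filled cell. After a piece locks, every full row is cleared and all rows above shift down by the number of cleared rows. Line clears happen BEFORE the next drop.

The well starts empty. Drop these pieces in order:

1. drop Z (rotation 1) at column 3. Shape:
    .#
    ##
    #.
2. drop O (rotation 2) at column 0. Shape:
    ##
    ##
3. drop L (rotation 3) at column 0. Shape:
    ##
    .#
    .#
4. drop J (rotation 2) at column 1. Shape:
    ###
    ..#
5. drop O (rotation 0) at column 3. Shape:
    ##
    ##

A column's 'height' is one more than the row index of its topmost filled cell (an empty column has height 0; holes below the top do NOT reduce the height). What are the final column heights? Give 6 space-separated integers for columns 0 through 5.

Answer: 5 6 6 8 8 0

Derivation:
Drop 1: Z rot1 at col 3 lands with bottom-row=0; cleared 0 line(s) (total 0); column heights now [0 0 0 2 3 0], max=3
Drop 2: O rot2 at col 0 lands with bottom-row=0; cleared 0 line(s) (total 0); column heights now [2 2 0 2 3 0], max=3
Drop 3: L rot3 at col 0 lands with bottom-row=2; cleared 0 line(s) (total 0); column heights now [5 5 0 2 3 0], max=5
Drop 4: J rot2 at col 1 lands with bottom-row=4; cleared 0 line(s) (total 0); column heights now [5 6 6 6 3 0], max=6
Drop 5: O rot0 at col 3 lands with bottom-row=6; cleared 0 line(s) (total 0); column heights now [5 6 6 8 8 0], max=8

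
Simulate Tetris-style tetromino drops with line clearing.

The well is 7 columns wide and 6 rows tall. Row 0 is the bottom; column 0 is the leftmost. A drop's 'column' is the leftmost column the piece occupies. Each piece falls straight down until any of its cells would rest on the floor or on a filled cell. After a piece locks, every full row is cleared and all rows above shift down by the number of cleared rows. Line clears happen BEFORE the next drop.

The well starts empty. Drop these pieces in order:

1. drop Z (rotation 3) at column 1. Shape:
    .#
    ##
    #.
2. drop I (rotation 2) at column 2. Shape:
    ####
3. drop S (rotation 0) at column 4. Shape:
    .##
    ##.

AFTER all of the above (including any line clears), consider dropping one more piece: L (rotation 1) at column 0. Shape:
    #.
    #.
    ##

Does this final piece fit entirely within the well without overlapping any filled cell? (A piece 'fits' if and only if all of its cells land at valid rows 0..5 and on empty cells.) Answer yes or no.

Drop 1: Z rot3 at col 1 lands with bottom-row=0; cleared 0 line(s) (total 0); column heights now [0 2 3 0 0 0 0], max=3
Drop 2: I rot2 at col 2 lands with bottom-row=3; cleared 0 line(s) (total 0); column heights now [0 2 4 4 4 4 0], max=4
Drop 3: S rot0 at col 4 lands with bottom-row=4; cleared 0 line(s) (total 0); column heights now [0 2 4 4 5 6 6], max=6
Test piece L rot1 at col 0 (width 2): heights before test = [0 2 4 4 5 6 6]; fits = True

Answer: yes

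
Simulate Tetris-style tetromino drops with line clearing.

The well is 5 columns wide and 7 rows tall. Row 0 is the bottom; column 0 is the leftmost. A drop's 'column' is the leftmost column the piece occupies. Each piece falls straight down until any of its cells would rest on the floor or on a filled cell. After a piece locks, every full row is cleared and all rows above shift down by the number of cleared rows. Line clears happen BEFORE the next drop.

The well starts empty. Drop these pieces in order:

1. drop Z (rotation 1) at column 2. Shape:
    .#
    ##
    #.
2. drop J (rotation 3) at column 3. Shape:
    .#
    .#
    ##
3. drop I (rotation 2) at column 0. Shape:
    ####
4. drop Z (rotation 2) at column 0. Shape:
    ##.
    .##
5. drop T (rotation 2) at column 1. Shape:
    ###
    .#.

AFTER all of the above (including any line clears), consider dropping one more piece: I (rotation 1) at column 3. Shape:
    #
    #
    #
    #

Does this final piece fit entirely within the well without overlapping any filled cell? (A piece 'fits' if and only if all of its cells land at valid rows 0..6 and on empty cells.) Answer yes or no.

Drop 1: Z rot1 at col 2 lands with bottom-row=0; cleared 0 line(s) (total 0); column heights now [0 0 2 3 0], max=3
Drop 2: J rot3 at col 3 lands with bottom-row=3; cleared 0 line(s) (total 0); column heights now [0 0 2 4 6], max=6
Drop 3: I rot2 at col 0 lands with bottom-row=4; cleared 1 line(s) (total 1); column heights now [0 0 2 4 5], max=5
Drop 4: Z rot2 at col 0 lands with bottom-row=2; cleared 0 line(s) (total 1); column heights now [4 4 3 4 5], max=5
Drop 5: T rot2 at col 1 lands with bottom-row=3; cleared 1 line(s) (total 2); column heights now [0 4 4 4 4], max=4
Test piece I rot1 at col 3 (width 1): heights before test = [0 4 4 4 4]; fits = False

Answer: no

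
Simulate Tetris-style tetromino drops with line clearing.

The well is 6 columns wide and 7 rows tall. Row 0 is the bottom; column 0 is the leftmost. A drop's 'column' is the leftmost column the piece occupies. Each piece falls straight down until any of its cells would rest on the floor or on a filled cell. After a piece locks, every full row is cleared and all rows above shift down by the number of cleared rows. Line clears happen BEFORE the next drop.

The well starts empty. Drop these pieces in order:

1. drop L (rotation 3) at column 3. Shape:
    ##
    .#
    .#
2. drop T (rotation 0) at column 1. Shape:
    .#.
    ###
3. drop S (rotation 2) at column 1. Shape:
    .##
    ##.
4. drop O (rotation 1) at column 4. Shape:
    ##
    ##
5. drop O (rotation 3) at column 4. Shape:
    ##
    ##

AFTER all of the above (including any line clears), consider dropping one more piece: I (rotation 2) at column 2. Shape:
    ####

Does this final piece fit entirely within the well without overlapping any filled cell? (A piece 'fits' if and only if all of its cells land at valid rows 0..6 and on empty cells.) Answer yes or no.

Drop 1: L rot3 at col 3 lands with bottom-row=0; cleared 0 line(s) (total 0); column heights now [0 0 0 3 3 0], max=3
Drop 2: T rot0 at col 1 lands with bottom-row=3; cleared 0 line(s) (total 0); column heights now [0 4 5 4 3 0], max=5
Drop 3: S rot2 at col 1 lands with bottom-row=5; cleared 0 line(s) (total 0); column heights now [0 6 7 7 3 0], max=7
Drop 4: O rot1 at col 4 lands with bottom-row=3; cleared 0 line(s) (total 0); column heights now [0 6 7 7 5 5], max=7
Drop 5: O rot3 at col 4 lands with bottom-row=5; cleared 0 line(s) (total 0); column heights now [0 6 7 7 7 7], max=7
Test piece I rot2 at col 2 (width 4): heights before test = [0 6 7 7 7 7]; fits = False

Answer: no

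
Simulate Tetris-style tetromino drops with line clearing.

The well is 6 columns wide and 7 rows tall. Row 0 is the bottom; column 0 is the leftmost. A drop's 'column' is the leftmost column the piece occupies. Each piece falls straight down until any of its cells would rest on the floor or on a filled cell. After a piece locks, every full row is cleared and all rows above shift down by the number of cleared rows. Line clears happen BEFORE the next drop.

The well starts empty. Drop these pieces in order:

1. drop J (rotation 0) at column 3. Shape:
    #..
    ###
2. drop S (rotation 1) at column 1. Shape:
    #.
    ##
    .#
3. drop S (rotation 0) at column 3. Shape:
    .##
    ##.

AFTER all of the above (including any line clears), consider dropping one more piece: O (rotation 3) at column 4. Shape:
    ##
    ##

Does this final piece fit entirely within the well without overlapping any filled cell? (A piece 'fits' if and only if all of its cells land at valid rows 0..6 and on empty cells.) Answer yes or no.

Answer: yes

Derivation:
Drop 1: J rot0 at col 3 lands with bottom-row=0; cleared 0 line(s) (total 0); column heights now [0 0 0 2 1 1], max=2
Drop 2: S rot1 at col 1 lands with bottom-row=0; cleared 0 line(s) (total 0); column heights now [0 3 2 2 1 1], max=3
Drop 3: S rot0 at col 3 lands with bottom-row=2; cleared 0 line(s) (total 0); column heights now [0 3 2 3 4 4], max=4
Test piece O rot3 at col 4 (width 2): heights before test = [0 3 2 3 4 4]; fits = True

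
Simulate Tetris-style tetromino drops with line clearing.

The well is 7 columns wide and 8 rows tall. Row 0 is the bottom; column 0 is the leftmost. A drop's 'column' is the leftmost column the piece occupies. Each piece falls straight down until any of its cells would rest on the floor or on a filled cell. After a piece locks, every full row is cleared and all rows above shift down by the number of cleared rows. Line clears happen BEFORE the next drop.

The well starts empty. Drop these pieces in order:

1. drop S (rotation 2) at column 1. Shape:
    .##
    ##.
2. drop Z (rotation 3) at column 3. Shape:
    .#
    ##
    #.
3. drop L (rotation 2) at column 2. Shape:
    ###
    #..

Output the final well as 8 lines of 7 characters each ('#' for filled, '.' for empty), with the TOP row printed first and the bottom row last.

Answer: .......
.......
..###..
..#.#..
...##..
...#...
..##...
.##....

Derivation:
Drop 1: S rot2 at col 1 lands with bottom-row=0; cleared 0 line(s) (total 0); column heights now [0 1 2 2 0 0 0], max=2
Drop 2: Z rot3 at col 3 lands with bottom-row=2; cleared 0 line(s) (total 0); column heights now [0 1 2 4 5 0 0], max=5
Drop 3: L rot2 at col 2 lands with bottom-row=4; cleared 0 line(s) (total 0); column heights now [0 1 6 6 6 0 0], max=6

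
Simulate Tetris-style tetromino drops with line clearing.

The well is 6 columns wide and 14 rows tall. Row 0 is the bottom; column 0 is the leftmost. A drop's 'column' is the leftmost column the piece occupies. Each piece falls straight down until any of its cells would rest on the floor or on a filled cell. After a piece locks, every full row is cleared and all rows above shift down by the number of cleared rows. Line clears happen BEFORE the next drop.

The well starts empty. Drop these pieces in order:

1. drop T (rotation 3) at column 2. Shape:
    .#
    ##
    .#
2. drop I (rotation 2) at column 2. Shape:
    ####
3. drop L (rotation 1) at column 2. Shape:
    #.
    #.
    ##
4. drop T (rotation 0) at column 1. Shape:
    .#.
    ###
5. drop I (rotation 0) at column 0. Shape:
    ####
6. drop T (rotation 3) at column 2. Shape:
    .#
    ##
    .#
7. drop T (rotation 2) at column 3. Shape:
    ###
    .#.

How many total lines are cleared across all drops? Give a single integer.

Answer: 0

Derivation:
Drop 1: T rot3 at col 2 lands with bottom-row=0; cleared 0 line(s) (total 0); column heights now [0 0 2 3 0 0], max=3
Drop 2: I rot2 at col 2 lands with bottom-row=3; cleared 0 line(s) (total 0); column heights now [0 0 4 4 4 4], max=4
Drop 3: L rot1 at col 2 lands with bottom-row=4; cleared 0 line(s) (total 0); column heights now [0 0 7 5 4 4], max=7
Drop 4: T rot0 at col 1 lands with bottom-row=7; cleared 0 line(s) (total 0); column heights now [0 8 9 8 4 4], max=9
Drop 5: I rot0 at col 0 lands with bottom-row=9; cleared 0 line(s) (total 0); column heights now [10 10 10 10 4 4], max=10
Drop 6: T rot3 at col 2 lands with bottom-row=10; cleared 0 line(s) (total 0); column heights now [10 10 12 13 4 4], max=13
Drop 7: T rot2 at col 3 lands with bottom-row=12; cleared 0 line(s) (total 0); column heights now [10 10 12 14 14 14], max=14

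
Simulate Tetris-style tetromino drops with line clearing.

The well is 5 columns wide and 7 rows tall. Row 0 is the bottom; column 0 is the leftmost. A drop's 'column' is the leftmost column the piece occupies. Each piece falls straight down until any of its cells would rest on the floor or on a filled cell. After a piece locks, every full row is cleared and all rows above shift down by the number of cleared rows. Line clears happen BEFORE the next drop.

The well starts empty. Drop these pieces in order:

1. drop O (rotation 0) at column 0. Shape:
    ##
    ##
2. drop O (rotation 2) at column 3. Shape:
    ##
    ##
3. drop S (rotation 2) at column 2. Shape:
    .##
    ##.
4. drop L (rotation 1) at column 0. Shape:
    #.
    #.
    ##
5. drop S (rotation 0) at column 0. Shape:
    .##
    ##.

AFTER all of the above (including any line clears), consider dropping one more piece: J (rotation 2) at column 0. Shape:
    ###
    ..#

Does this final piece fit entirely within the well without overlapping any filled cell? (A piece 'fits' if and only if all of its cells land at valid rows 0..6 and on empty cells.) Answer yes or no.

Answer: no

Derivation:
Drop 1: O rot0 at col 0 lands with bottom-row=0; cleared 0 line(s) (total 0); column heights now [2 2 0 0 0], max=2
Drop 2: O rot2 at col 3 lands with bottom-row=0; cleared 0 line(s) (total 0); column heights now [2 2 0 2 2], max=2
Drop 3: S rot2 at col 2 lands with bottom-row=2; cleared 0 line(s) (total 0); column heights now [2 2 3 4 4], max=4
Drop 4: L rot1 at col 0 lands with bottom-row=2; cleared 0 line(s) (total 0); column heights now [5 3 3 4 4], max=5
Drop 5: S rot0 at col 0 lands with bottom-row=5; cleared 0 line(s) (total 0); column heights now [6 7 7 4 4], max=7
Test piece J rot2 at col 0 (width 3): heights before test = [6 7 7 4 4]; fits = False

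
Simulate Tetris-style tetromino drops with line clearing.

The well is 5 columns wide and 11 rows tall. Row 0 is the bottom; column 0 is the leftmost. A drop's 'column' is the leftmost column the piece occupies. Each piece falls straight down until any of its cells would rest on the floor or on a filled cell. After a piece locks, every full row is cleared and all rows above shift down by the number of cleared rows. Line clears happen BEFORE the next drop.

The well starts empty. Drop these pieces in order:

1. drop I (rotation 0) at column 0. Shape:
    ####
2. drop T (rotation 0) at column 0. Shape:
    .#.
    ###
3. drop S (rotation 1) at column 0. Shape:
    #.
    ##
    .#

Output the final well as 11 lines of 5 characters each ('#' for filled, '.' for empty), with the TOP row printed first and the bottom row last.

Answer: .....
.....
.....
.....
.....
#....
##...
.#...
.#...
###..
####.

Derivation:
Drop 1: I rot0 at col 0 lands with bottom-row=0; cleared 0 line(s) (total 0); column heights now [1 1 1 1 0], max=1
Drop 2: T rot0 at col 0 lands with bottom-row=1; cleared 0 line(s) (total 0); column heights now [2 3 2 1 0], max=3
Drop 3: S rot1 at col 0 lands with bottom-row=3; cleared 0 line(s) (total 0); column heights now [6 5 2 1 0], max=6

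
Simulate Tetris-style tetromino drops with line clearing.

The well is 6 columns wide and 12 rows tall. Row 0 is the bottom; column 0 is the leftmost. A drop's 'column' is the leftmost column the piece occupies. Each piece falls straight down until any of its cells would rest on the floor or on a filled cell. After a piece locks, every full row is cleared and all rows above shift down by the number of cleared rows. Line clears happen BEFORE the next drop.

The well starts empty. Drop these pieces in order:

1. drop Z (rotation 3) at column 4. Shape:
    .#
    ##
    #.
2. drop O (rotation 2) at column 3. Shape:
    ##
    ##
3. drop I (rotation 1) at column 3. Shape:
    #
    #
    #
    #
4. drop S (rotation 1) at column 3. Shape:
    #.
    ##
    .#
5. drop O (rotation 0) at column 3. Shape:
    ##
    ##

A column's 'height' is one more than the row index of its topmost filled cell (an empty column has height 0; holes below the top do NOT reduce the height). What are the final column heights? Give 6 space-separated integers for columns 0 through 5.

Drop 1: Z rot3 at col 4 lands with bottom-row=0; cleared 0 line(s) (total 0); column heights now [0 0 0 0 2 3], max=3
Drop 2: O rot2 at col 3 lands with bottom-row=2; cleared 0 line(s) (total 0); column heights now [0 0 0 4 4 3], max=4
Drop 3: I rot1 at col 3 lands with bottom-row=4; cleared 0 line(s) (total 0); column heights now [0 0 0 8 4 3], max=8
Drop 4: S rot1 at col 3 lands with bottom-row=7; cleared 0 line(s) (total 0); column heights now [0 0 0 10 9 3], max=10
Drop 5: O rot0 at col 3 lands with bottom-row=10; cleared 0 line(s) (total 0); column heights now [0 0 0 12 12 3], max=12

Answer: 0 0 0 12 12 3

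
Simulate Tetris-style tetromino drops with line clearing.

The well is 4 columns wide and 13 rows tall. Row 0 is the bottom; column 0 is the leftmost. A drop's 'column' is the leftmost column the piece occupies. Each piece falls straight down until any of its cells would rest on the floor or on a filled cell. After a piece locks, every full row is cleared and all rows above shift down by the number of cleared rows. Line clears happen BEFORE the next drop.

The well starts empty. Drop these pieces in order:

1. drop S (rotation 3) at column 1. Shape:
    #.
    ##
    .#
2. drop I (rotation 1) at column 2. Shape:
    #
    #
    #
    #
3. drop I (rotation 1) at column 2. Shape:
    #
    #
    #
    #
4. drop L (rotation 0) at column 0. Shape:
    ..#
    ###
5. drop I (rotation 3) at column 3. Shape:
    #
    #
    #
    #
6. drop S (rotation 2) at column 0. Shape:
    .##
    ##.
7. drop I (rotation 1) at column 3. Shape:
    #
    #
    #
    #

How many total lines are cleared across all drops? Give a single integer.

Drop 1: S rot3 at col 1 lands with bottom-row=0; cleared 0 line(s) (total 0); column heights now [0 3 2 0], max=3
Drop 2: I rot1 at col 2 lands with bottom-row=2; cleared 0 line(s) (total 0); column heights now [0 3 6 0], max=6
Drop 3: I rot1 at col 2 lands with bottom-row=6; cleared 0 line(s) (total 0); column heights now [0 3 10 0], max=10
Drop 4: L rot0 at col 0 lands with bottom-row=10; cleared 0 line(s) (total 0); column heights now [11 11 12 0], max=12
Drop 5: I rot3 at col 3 lands with bottom-row=0; cleared 0 line(s) (total 0); column heights now [11 11 12 4], max=12
Drop 6: S rot2 at col 0 lands with bottom-row=11; cleared 0 line(s) (total 0); column heights now [12 13 13 4], max=13
Drop 7: I rot1 at col 3 lands with bottom-row=4; cleared 0 line(s) (total 0); column heights now [12 13 13 8], max=13

Answer: 0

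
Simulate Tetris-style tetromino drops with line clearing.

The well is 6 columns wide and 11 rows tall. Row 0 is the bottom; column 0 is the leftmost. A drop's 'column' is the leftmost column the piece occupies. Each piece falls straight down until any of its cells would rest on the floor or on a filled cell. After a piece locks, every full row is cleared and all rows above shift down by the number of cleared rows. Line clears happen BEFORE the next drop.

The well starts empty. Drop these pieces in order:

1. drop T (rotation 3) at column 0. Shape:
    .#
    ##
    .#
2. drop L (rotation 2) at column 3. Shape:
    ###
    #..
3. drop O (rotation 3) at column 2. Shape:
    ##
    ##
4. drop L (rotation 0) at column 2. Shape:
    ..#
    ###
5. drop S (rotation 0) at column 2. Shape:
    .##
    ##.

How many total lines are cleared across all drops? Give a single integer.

Drop 1: T rot3 at col 0 lands with bottom-row=0; cleared 0 line(s) (total 0); column heights now [2 3 0 0 0 0], max=3
Drop 2: L rot2 at col 3 lands with bottom-row=0; cleared 0 line(s) (total 0); column heights now [2 3 0 2 2 2], max=3
Drop 3: O rot3 at col 2 lands with bottom-row=2; cleared 0 line(s) (total 0); column heights now [2 3 4 4 2 2], max=4
Drop 4: L rot0 at col 2 lands with bottom-row=4; cleared 0 line(s) (total 0); column heights now [2 3 5 5 6 2], max=6
Drop 5: S rot0 at col 2 lands with bottom-row=5; cleared 0 line(s) (total 0); column heights now [2 3 6 7 7 2], max=7

Answer: 0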